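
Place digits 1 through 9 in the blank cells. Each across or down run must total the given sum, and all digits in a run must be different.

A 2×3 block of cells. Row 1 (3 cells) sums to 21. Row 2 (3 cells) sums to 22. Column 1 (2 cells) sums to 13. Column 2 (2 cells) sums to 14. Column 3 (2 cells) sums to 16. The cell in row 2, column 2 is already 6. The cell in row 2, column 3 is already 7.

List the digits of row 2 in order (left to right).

16 in 2 cells must be {7,9}.
(1,2) = 14 − 6 = 8 completes the 14 down.
(1,3) = 16 − 7 = 9 completes the 16 down.
(2,1) = 22 − 13 = 9 completes the 22 across.
(1,1) = 21 − 17 = 4 completes the 21 across.

9 6 7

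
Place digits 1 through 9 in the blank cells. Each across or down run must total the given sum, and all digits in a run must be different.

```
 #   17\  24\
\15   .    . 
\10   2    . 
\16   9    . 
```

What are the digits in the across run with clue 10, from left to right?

2 8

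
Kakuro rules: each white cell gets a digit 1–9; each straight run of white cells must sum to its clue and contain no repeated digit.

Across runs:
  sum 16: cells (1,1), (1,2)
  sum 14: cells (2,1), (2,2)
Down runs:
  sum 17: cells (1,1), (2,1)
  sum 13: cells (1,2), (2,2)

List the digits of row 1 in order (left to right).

16 in 2 cells must be {7,9}; 17 in 2 cells must be {8,9}.
The 16 across and the 17 down share only 9, so (1,1) = 9.
(1,2) = 16 − 9 = 7 completes the 16 across.
(2,1) = 17 − 9 = 8 completes the 17 down.
(2,2) = 14 − 8 = 6 completes the 14 across.

9, 7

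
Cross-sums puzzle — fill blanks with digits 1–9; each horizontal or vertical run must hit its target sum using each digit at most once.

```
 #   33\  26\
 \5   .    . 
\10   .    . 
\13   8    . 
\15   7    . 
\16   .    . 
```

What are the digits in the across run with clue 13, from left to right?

16 in 2 cells must be {7,9}.
R3C2 = 13 − 8 = 5 completes the 13 across.

8 5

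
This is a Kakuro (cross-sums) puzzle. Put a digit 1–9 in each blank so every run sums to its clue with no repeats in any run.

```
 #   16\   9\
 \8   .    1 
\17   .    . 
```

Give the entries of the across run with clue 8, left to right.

7, 1

17 in 2 cells must be {8,9}; 16 in 2 cells must be {7,9}.
R1C1 = 8 − 1 = 7 completes the 8 across.
R2C1 = 16 − 7 = 9 completes the 16 down.
R2C2 = 17 − 9 = 8 completes the 17 across.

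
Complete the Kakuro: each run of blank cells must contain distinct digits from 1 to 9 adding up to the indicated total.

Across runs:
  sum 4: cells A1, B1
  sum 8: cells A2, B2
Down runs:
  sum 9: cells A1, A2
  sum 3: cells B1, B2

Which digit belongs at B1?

4 in 2 cells must be {1,3}; 3 in 2 cells must be {1,2}.
The 4 across and the 3 down share only 1, so B1 = 1.
B2 = 3 − 1 = 2 completes the 3 down.
A1 = 4 − 1 = 3 completes the 4 across.
A2 = 8 − 2 = 6 completes the 8 across.

1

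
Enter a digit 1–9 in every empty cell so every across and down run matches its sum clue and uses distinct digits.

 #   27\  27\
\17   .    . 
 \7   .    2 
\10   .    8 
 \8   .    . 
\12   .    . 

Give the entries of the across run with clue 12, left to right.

9, 3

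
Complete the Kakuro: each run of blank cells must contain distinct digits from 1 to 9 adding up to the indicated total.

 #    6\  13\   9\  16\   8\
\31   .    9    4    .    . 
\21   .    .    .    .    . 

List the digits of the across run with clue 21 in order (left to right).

1 4 5 9 2

16 in 2 cells must be {7,9}.
R1C1 = 5: the only remaining digit allowed by both the 31 across and the 6 down.
R1C4 = 7: the only remaining digit allowed by both the 31 across and the 16 down.
R1C5 = 31 − 25 = 6 completes the 31 across.
R2C1 = 6 − 5 = 1 completes the 6 down.
R2C2 = 13 − 9 = 4 completes the 13 down.
R2C3 = 9 − 4 = 5 completes the 9 down.
R2C4 = 16 − 7 = 9 completes the 16 down.
R2C5 = 21 − 19 = 2 completes the 21 across.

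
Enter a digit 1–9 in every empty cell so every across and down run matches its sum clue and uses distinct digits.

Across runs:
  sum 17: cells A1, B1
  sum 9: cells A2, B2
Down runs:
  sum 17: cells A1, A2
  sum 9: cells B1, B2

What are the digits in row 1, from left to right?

9 8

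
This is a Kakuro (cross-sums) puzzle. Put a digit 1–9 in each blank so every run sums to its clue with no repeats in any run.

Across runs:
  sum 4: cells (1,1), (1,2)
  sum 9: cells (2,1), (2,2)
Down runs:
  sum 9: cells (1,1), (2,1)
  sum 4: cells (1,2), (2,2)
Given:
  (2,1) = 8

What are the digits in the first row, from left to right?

1 3

4 in 2 cells must be {1,3}.
(1,1) = 9 − 8 = 1 completes the 9 down.
(1,2) = 4 − 1 = 3 completes the 4 across.
(2,2) = 9 − 8 = 1 completes the 9 across.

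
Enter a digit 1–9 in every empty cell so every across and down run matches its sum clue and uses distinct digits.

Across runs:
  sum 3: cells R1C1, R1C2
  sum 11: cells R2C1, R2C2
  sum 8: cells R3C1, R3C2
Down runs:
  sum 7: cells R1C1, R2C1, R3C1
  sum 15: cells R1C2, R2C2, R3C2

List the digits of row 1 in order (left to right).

3 in 2 cells must be {1,2}; 7 in 3 cells must be {1,2,4}.
Nothing is forced directly, so branch on R1C1, whose candidates are 1 or 2. If R1C1 = 2: that forces R1C2 = 1, R2C1 = 4, after which R2C2 would have to be in {7} for the 11 across but in {5,6,8,9} for the 15 down — contradiction. So R1C1 = 1.
R1C2 = 3 − 1 = 2 completes the 3 across.
Given what's placed, R3C1 must be 2 to fit the 8 across and 7 down.
R3C2 = 8 − 2 = 6 completes the 8 across.
R2C1 = 7 − 3 = 4 completes the 7 down.
R2C2 = 11 − 4 = 7 completes the 11 across.

1, 2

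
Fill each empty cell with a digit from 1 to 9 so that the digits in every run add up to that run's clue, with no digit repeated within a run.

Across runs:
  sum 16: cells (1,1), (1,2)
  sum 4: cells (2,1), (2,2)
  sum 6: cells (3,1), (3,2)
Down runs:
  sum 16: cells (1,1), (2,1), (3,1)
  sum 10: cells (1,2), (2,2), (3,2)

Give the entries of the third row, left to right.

4 2

16 in 2 cells must be {7,9}; 4 in 2 cells must be {1,3}.
The 16 across and the 10 down share only 7, so (1,2) = 7.
Given what's placed, (2,2) must be 1 to fit the 4 across and 10 down.
(3,2) = 10 − 8 = 2 completes the 10 down.
(1,1) = 16 − 7 = 9 completes the 16 across.
(2,1) = 4 − 1 = 3 completes the 4 across.
(3,1) = 6 − 2 = 4 completes the 6 across.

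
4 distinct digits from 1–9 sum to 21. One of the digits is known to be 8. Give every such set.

4 distinct digits from 1–9 sum between 10 and 30.
Keeping only sets containing 8.

{1,3,8,9}; {1,5,7,8}; {2,4,7,8}; {2,5,6,8}; {3,4,6,8}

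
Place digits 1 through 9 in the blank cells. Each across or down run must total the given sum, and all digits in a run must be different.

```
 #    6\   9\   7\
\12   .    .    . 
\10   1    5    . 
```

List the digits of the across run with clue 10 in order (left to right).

R1C1 = 6 − 1 = 5 completes the 6 down.
R1C2 = 9 − 5 = 4 completes the 9 down.
R1C3 = 12 − 9 = 3 completes the 12 across.
R2C3 = 10 − 6 = 4 completes the 10 across.

1, 5, 4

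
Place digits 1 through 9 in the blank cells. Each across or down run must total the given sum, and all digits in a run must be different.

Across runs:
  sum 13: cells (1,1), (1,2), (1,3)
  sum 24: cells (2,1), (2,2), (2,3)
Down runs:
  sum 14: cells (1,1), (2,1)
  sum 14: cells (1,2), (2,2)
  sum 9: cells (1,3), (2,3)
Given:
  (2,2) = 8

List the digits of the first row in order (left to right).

24 in 3 cells must be {7,8,9}.
(1,2) = 14 − 8 = 6 completes the 14 down.
(2,1) = 9: the only remaining digit allowed by both the 24 across and the 14 down.
(2,3) = 24 − 17 = 7 completes the 24 across.
(1,1) = 14 − 9 = 5 completes the 14 down.
(1,3) = 13 − 11 = 2 completes the 13 across.

5 6 2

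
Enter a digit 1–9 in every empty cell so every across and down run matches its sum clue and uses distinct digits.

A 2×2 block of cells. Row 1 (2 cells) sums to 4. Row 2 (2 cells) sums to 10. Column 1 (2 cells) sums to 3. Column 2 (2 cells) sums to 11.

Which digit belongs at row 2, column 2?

4 in 2 cells must be {1,3}; 3 in 2 cells must be {1,2}.
The 4 across and the 3 down share only 1, so (1,1) = 1.
(1,2) = 4 − 1 = 3 completes the 4 across.
(2,1) = 3 − 1 = 2 completes the 3 down.
(2,2) = 10 − 2 = 8 completes the 10 across.

8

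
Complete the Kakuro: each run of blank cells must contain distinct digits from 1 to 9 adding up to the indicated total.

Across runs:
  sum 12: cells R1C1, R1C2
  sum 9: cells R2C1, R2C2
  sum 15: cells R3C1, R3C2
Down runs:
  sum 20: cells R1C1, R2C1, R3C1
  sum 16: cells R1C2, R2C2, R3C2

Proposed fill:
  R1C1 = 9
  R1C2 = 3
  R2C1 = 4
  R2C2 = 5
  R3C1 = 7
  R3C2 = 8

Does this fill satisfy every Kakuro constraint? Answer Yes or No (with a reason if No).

Yes

Across: 9+3=12; 4+5=9; 7+8=15. Down: 9+4+7=20; 3+5+8=16. No digit repeats within any run.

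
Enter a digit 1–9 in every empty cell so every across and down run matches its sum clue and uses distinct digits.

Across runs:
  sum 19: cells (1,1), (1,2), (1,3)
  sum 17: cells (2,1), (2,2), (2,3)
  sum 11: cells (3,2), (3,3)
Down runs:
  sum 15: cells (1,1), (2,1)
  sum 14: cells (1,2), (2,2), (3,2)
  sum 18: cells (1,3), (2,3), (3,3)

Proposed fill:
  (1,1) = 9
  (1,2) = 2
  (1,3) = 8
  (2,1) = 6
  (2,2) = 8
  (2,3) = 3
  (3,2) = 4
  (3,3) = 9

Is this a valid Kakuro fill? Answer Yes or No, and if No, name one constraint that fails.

No — the down run (1,3)–(3,3) sums to 20, not 18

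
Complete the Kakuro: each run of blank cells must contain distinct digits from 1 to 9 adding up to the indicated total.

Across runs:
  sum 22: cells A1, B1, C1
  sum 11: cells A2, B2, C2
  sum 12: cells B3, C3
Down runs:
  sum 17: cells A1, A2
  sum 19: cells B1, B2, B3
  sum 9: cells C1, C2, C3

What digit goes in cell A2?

17 in 2 cells must be {8,9}.
Only 8 fits A2 under both its across sum 11 and down sum 17.

8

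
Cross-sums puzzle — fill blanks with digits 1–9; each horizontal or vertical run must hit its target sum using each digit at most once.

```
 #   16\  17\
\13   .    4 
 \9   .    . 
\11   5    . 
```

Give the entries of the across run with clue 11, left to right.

R1C1 = 13 − 4 = 9 completes the 13 across.
R2C1 = 16 − 14 = 2 completes the 16 down.
R2C2 = 9 − 2 = 7 completes the 9 across.
R3C2 = 11 − 5 = 6 completes the 11 across.

5, 6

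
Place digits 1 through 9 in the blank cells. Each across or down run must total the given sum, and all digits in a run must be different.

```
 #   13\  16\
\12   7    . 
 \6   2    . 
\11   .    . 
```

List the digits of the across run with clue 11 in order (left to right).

R1C2 = 12 − 7 = 5 completes the 12 across.
R2C2 = 6 − 2 = 4 completes the 6 across.
R3C1 = 13 − 9 = 4 completes the 13 down.
R3C2 = 11 − 4 = 7 completes the 11 across.

4 7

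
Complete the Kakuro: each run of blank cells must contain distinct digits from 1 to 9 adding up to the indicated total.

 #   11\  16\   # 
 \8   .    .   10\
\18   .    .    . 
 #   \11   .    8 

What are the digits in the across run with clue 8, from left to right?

2, 6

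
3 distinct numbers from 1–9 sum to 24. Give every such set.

3 distinct digits from 1–9 sum between 6 and 24.
Only one set works: {7,8,9}.

{7,8,9}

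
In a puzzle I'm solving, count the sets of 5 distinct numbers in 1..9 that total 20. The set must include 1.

5 distinct digits from 1–9 sum between 15 and 35.
Keeping only sets containing 1.
Enumerating: {1,2,3,5,9}, {1,2,3,6,8}, {1,2,4,5,8}, {1,2,4,6,7}, {1,3,4,5,7}.

5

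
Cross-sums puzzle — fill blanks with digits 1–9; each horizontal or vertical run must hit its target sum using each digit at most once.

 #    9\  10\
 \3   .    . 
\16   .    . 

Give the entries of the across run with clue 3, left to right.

2 1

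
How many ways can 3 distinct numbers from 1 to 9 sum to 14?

8

3 distinct digits from 1–9 sum between 6 and 24.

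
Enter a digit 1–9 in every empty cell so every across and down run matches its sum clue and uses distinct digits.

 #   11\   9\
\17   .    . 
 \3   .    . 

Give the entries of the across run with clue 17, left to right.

17 in 2 cells must be {8,9}; 3 in 2 cells must be {1,2}.
The 17 across and the 9 down share only 8, so R1C2 = 8.
The 3 across and the 11 down share only 2, so R2C1 = 2.
R2C2 = 3 − 2 = 1 completes the 3 across.
R1C1 = 17 − 8 = 9 completes the 17 across.

9 8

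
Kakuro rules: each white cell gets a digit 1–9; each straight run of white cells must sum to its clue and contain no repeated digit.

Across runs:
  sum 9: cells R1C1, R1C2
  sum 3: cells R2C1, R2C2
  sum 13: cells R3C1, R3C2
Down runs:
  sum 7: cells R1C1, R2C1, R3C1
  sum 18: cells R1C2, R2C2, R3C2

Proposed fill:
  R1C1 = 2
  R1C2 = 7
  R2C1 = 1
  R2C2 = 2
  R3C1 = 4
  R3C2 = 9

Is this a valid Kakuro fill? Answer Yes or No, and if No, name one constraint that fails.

Across: 2+7=9; 1+2=3; 4+9=13. Down: 2+1+4=7; 7+2+9=18. No digit repeats within any run.

Yes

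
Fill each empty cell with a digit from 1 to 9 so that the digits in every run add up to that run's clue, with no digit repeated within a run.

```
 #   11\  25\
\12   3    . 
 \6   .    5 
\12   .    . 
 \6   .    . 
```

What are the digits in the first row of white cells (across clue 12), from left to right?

3 9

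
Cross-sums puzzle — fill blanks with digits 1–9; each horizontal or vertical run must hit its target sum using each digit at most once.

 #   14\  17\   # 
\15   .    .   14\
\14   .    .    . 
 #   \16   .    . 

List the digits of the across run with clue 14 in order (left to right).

16 in 2 cells must be {7,9}.
The 16 across and the 14 down share only 9, so R3C3 = 9.
R2C3 = 14 − 9 = 5 completes the 14 down.
R3C2 = 16 − 9 = 7 completes the 16 across.
No cell is forced outright now. R2C1 can only be 6 or 8 (the digits allowed by both its 14 across and its 14 down). If R2C1 = 6: that forces R1C1 = 8, after which R1C2 would have to be in {7} for the 15 across but in {1,2,4,6,8,9} for the 17 down — contradiction. So R2C1 = 8.
R1C1 = 14 − 8 = 6 completes the 14 down.
R1C2 = 15 − 6 = 9 completes the 15 across.
R2C2 = 14 − 13 = 1 completes the 14 across.

8 1 5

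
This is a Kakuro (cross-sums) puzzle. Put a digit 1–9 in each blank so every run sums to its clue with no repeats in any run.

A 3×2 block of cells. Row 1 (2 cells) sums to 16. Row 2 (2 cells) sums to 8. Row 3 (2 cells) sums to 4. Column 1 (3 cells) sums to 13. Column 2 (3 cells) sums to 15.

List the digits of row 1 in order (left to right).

16 in 2 cells must be {7,9}; 4 in 2 cells must be {1,3}.
Nothing is forced directly, so branch on (1,1), whose candidates are 7 or 9. If (1,1) = 7: that forces (1,2) = 9, (3,1) = 1, after which (3,2) would have to be in {3} for the 4 across but in {1,2,4,5} for the 15 down — contradiction. So (1,1) = 9.
(1,2) = 16 − 9 = 7 completes the 16 across.
Given what's placed, (3,2) must be 3 to fit the 4 across and 15 down.
(2,2) = 15 − 10 = 5 completes the 15 down.
(3,1) = 4 − 3 = 1 completes the 4 across.
(2,1) = 8 − 5 = 3 completes the 8 across.

9 7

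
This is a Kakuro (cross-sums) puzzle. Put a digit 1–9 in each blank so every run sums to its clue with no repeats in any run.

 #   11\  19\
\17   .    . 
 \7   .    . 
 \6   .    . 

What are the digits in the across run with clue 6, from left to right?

2 4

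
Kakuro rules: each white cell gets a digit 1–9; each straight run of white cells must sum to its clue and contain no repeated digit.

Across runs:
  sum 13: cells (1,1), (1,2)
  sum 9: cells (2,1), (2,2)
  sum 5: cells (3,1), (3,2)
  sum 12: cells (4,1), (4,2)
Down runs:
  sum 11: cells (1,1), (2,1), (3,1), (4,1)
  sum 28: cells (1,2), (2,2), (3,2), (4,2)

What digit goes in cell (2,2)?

7

11 in 4 cells must be {1,2,3,5}.
Only 5 fits (1,1) under both its across sum 13 and down sum 11.
(1,2) = 13 − 5 = 8 completes the 13 across.
Given what's placed, (3,2) must be 4 to fit the 5 across and 28 down.
(4,1) = 3: the only remaining digit allowed by both the 12 across and the 11 down.
(4,2) = 12 − 3 = 9 completes the 12 across.
(2,2) = 28 − 21 = 7 completes the 28 down.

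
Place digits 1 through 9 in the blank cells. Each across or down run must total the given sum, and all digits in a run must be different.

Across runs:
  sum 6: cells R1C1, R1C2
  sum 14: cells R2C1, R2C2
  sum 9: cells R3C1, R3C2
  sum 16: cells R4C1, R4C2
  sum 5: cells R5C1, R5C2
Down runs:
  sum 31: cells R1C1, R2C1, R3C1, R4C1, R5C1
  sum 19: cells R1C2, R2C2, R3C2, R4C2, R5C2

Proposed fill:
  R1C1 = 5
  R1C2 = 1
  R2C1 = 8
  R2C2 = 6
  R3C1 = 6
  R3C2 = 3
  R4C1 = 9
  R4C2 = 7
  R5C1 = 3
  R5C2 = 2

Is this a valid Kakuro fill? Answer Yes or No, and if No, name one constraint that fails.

Across: 5+1=6; 8+6=14; 6+3=9; 9+7=16; 3+2=5. Down: 5+8+6+9+3=31; 1+6+3+7+2=19. No digit repeats within any run.

Yes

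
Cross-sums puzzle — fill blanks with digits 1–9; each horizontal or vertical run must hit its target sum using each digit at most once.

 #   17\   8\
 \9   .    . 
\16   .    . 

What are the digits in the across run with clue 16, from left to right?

16 in 2 cells must be {7,9}; 17 in 2 cells must be {8,9}.
The 9 across and the 17 down share only 8, so R1C1 = 8.
R1C2 = 9 − 8 = 1 completes the 9 across.
R2C1 = 17 − 8 = 9 completes the 17 down.
R2C2 = 16 − 9 = 7 completes the 16 across.

9 7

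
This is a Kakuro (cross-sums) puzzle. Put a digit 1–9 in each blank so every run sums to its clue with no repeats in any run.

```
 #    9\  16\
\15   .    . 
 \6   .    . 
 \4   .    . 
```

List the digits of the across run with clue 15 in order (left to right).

4 in 2 cells must be {1,3}.
The 15 across and the 9 down share only 6, so R1C1 = 6.
R1C2 = 15 − 6 = 9 completes the 15 across.
Given what's placed, R3C1 must be 1 to fit the 4 across and 9 down.
R3C2 = 4 − 1 = 3 completes the 4 across.
R2C1 = 9 − 7 = 2 completes the 9 down.
R2C2 = 6 − 2 = 4 completes the 6 across.

6, 9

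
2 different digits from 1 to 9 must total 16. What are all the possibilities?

{7,9}

2 distinct digits from 1–9 sum between 3 and 17.
Only one set works: {7,9}.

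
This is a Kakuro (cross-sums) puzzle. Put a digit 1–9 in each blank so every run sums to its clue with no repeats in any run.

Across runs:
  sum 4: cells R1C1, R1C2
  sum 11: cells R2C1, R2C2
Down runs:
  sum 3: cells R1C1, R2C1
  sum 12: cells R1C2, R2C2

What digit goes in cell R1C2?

3

4 in 2 cells must be {1,3}; 3 in 2 cells must be {1,2}.
The 4 across and the 3 down share only 1, so R1C1 = 1.
R1C2 = 4 − 1 = 3 completes the 4 across.
R2C1 = 3 − 1 = 2 completes the 3 down.
R2C2 = 11 − 2 = 9 completes the 11 across.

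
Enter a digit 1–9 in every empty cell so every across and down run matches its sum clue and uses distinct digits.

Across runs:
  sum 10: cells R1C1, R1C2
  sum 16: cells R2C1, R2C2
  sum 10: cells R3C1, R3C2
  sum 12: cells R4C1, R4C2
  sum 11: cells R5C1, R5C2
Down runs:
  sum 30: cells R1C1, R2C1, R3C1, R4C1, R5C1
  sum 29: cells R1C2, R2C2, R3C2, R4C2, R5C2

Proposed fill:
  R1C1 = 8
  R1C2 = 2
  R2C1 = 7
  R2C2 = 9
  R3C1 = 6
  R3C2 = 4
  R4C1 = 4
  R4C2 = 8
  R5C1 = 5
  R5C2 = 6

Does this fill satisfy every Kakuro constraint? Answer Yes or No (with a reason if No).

Across: 8+2=10; 7+9=16; 6+4=10; 4+8=12; 5+6=11. Down: 8+7+6+4+5=30; 2+9+4+8+6=29. No digit repeats within any run.

Yes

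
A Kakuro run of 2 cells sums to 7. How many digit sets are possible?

3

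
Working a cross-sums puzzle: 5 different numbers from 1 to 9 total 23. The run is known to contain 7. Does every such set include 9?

No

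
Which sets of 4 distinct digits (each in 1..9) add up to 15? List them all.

4 distinct digits from 1–9 sum between 10 and 30.

{1,2,3,9}; {1,2,4,8}; {1,2,5,7}; {1,3,4,7}; {1,3,5,6}; {2,3,4,6}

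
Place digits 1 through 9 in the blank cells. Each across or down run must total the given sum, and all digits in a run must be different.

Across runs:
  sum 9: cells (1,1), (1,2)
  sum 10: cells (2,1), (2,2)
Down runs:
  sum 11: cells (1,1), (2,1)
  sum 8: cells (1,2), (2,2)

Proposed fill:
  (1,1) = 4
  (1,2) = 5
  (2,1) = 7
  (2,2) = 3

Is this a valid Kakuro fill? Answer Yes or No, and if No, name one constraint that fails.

Yes

Across: 4+5=9; 7+3=10. Down: 4+7=11; 5+3=8. No digit repeats within any run.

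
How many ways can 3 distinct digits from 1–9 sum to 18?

7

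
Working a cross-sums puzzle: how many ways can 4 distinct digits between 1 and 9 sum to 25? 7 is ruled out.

2

4 distinct digits from 1–9 sum between 10 and 30.
Dropping sets that contain 7.
Enumerating: {2,6,8,9}, {3,5,8,9}.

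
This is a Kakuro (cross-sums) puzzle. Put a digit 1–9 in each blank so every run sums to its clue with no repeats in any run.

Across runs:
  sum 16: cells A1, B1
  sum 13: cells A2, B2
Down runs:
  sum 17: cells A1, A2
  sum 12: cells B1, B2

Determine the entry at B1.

16 in 2 cells must be {7,9}; 17 in 2 cells must be {8,9}.
The 16 across and the 17 down share only 9, so A1 = 9.
B1 = 16 − 9 = 7 completes the 16 across.
A2 = 17 − 9 = 8 completes the 17 down.
B2 = 13 − 8 = 5 completes the 13 across.

7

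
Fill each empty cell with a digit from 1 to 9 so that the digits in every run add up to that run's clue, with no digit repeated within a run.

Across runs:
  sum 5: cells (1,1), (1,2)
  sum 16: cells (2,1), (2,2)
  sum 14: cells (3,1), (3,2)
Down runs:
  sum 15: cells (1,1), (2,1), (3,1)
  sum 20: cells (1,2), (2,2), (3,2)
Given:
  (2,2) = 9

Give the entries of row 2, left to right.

7 9

16 in 2 cells must be {7,9}.
(2,1) = 16 − 9 = 7 completes the 16 across.
No cell is forced outright now. (1,1) can only be 2 or 3 (the digits allowed by both its 5 across and its 15 down). If (1,1) = 3: then (1,2) would have to be in {2} for the 5 across but in {3,4,5,6,7,8} for the 20 down — contradiction. So (1,1) = 2.
(1,2) = 5 − 2 = 3 completes the 5 across.
(3,1) = 15 − 9 = 6 completes the 15 down.
(3,2) = 14 − 6 = 8 completes the 14 across.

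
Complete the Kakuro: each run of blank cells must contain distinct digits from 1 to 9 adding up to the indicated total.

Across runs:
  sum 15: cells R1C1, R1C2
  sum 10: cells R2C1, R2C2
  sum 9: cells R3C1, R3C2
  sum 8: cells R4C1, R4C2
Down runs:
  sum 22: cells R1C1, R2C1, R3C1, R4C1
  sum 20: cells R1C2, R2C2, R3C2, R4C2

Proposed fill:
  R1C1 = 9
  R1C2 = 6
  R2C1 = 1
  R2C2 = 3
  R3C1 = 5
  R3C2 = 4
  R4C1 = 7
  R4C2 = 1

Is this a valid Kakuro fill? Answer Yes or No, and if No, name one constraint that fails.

No — the down run R1C2–R4C2 sums to 14, not 20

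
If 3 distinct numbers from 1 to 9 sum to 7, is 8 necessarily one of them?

No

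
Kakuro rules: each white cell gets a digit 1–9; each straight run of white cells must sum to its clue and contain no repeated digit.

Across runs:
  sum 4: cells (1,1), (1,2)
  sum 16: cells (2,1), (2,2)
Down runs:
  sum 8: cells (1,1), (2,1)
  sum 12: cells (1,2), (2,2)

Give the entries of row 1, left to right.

4 in 2 cells must be {1,3}; 16 in 2 cells must be {7,9}.
The 4 across and the 12 down share only 3, so (1,2) = 3.
The 16 across and the 8 down share only 7, so (2,1) = 7.
(2,2) = 16 − 7 = 9 completes the 16 across.
(1,1) = 4 − 3 = 1 completes the 4 across.

1, 3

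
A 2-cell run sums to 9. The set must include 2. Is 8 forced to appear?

The only way to make 9 from 2 distinct digits under that restriction is {2,7}, which does not contain 8.

No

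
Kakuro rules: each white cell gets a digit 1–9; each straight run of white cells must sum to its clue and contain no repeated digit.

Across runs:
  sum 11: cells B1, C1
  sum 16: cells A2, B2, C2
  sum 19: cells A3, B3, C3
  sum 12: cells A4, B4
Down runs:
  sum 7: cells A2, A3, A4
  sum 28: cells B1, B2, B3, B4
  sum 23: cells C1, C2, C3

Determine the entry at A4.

4

7 in 3 cells must be {1,2,4}; 23 in 3 cells must be {6,8,9}.
Only 4 fits A4 under both its across sum 12 and down sum 7.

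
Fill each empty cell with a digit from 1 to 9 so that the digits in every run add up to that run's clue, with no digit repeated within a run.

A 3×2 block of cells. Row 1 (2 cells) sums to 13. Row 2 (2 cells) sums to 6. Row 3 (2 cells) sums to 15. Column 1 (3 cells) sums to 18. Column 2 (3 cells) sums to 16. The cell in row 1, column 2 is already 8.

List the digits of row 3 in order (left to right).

(1,1) = 13 − 8 = 5 completes the 13 across.
(2,1) = 4: the only remaining digit allowed by both the 6 across and the 18 down.
(2,2) = 6 − 4 = 2 completes the 6 across.
(3,1) = 18 − 9 = 9 completes the 18 down.
(3,2) = 15 − 9 = 6 completes the 15 across.

9 6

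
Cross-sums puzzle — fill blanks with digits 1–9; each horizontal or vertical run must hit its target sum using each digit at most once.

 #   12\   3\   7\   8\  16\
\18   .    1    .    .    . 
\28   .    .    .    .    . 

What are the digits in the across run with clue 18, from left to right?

3 in 2 cells must be {1,2}; 16 in 2 cells must be {7,9}.
Given what's placed, R1C5 must be 7 to fit the 18 across and 16 down.
R2C2 = 3 − 1 = 2 completes the 3 down.
R2C5 = 16 − 7 = 9 completes the 16 down.
No cell is forced outright now. R1C1 can only be 3 or 5 (the digits allowed by both its 18 across and its 12 down). If R1C1 = 3: then R2C1 would have to be in {3,4,5,6,7,8} for the 28 across but in {9} for the 12 down — contradiction. So R1C1 = 5.
R2C1 = 12 − 5 = 7 completes the 12 down.
Given what's placed, R2C4 must be 6 to fit the 28 across and 8 down.
R1C4 = 8 − 6 = 2 completes the 8 down.
R2C3 = 28 − 24 = 4 completes the 28 across.
R1C3 = 18 − 15 = 3 completes the 18 across.

5 1 3 2 7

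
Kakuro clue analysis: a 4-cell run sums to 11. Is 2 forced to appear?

The only way to make 11 from 4 distinct digits is {1,2,3,5}, which contains 2.

Yes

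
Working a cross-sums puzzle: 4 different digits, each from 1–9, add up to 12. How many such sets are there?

4 distinct digits from 1–9 sum between 10 and 30.
Enumerating: {1,2,3,6}, {1,2,4,5}.

2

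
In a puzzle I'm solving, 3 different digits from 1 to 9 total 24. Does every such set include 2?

No

The only way to make 24 from 3 distinct digits is {7,8,9}, which does not contain 2.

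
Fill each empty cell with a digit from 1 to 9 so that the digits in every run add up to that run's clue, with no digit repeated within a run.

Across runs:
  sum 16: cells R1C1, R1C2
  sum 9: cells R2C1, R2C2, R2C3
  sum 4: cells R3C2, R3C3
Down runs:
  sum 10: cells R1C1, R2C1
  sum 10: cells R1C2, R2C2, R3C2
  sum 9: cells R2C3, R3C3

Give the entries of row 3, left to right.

1 3

16 in 2 cells must be {7,9}; 4 in 2 cells must be {1,3}.
The 16 across and the 10 down share only 7, so R1C2 = 7.
R3C2 = 1: the only remaining digit allowed by both the 4 across and the 10 down.
R3C3 = 4 − 1 = 3 completes the 4 across.
R1C1 = 16 − 7 = 9 completes the 16 across.
R2C1 = 10 − 9 = 1 completes the 10 down.
R2C2 = 10 − 8 = 2 completes the 10 down.
R2C3 = 9 − 3 = 6 completes the 9 across.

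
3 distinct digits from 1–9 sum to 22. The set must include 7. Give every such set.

{6,7,9}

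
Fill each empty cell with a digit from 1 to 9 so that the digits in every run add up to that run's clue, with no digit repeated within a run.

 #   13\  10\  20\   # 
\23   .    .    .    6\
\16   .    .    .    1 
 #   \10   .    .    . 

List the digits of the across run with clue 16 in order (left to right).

23 in 3 cells must be {6,8,9}.
R1C2 = 6: only digit in both the 23-across and 10-down candidate sets.
Given what's placed, R2C2 must be 3 to fit the 16 across and 10 down.
R3C2 = 10 − 9 = 1 completes the 10 down.
R3C4 = 6 − 1 = 5 completes the 6 down.
R3C3 = 10 − 6 = 4 completes the 10 across.
Given what's placed, R1C3 must be 9 to fit the 23 across and 20 down.
R2C3 = 20 − 13 = 7 completes the 20 down.
R1C1 = 23 − 15 = 8 completes the 23 across.
R2C1 = 16 − 11 = 5 completes the 16 across.

5 3 7 1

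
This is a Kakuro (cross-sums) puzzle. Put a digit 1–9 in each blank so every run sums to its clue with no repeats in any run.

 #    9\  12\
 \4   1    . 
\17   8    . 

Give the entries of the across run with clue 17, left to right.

4 in 2 cells must be {1,3}; 17 in 2 cells must be {8,9}.
R1C2 = 4 − 1 = 3 completes the 4 across.
R2C2 = 17 − 8 = 9 completes the 17 across.

8 9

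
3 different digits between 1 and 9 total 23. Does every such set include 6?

Yes

The only way to make 23 from 3 distinct digits is {6,8,9}, which contains 6.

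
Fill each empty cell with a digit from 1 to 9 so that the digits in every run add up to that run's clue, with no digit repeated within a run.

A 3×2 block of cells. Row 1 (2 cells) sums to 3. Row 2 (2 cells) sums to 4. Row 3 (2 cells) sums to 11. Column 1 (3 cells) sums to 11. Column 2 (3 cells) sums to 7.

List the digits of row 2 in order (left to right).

3 in 2 cells must be {1,2}; 4 in 2 cells must be {1,3}; 7 in 3 cells must be {1,2,4}.
The 4 across and the 7 down share only 1, so (2,2) = 1.
Given what's placed, (1,2) must be 2 to fit the 3 across and 7 down.
(2,1) = 4 − 1 = 3 completes the 4 across.
(3,2) = 7 − 3 = 4 completes the 7 down.
(1,1) = 3 − 2 = 1 completes the 3 across.
(3,1) = 11 − 4 = 7 completes the 11 across.

3, 1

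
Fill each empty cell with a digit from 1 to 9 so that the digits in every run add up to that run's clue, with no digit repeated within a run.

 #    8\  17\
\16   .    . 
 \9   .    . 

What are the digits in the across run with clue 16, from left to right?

16 in 2 cells must be {7,9}; 17 in 2 cells must be {8,9}.
The 16 across and the 8 down share only 7, so R1C1 = 7.
R1C2 = 16 − 7 = 9 completes the 16 across.
R2C1 = 8 − 7 = 1 completes the 8 down.
R2C2 = 9 − 1 = 8 completes the 9 across.

7 9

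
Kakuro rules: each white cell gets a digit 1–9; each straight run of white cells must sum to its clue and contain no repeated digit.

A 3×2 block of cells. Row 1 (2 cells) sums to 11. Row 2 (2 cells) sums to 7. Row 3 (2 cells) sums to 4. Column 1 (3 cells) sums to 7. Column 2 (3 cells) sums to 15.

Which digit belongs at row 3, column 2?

4 in 2 cells must be {1,3}; 7 in 3 cells must be {1,2,4}.
The 4 across and the 7 down share only 1, so (3,1) = 1.
(3,2) = 4 − 1 = 3 completes the 4 across.
Nothing is forced directly, so branch on (1,1), whose candidates are 2 or 4. If (1,1) = 2: then (1,2) would have to be in {9} for the 11 across but in {4,5,7,8} for the 15 down — contradiction. So (1,1) = 4.
(1,2) = 11 − 4 = 7 completes the 11 across.
(2,1) = 7 − 5 = 2 completes the 7 down.
(2,2) = 7 − 2 = 5 completes the 7 across.

3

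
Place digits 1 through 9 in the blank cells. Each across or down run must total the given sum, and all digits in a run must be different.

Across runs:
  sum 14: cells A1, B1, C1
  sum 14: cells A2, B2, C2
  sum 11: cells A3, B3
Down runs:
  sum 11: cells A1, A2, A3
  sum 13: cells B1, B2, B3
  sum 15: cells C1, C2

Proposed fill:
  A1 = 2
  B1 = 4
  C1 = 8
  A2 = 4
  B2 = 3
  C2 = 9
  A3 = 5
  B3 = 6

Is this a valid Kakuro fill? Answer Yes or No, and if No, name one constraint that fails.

No — the down run C1–C2 sums to 17, not 15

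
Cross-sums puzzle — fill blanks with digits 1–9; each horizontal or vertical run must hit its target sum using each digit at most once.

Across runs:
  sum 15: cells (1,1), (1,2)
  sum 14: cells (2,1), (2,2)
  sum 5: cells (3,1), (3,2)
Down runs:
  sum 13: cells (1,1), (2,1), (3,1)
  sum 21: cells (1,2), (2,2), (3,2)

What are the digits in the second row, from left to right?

The 5 across and the 21 down share only 4, so (3,2) = 4.
(3,1) = 5 − 4 = 1 completes the 5 across.
Nothing is forced directly, so branch on (1,2), whose candidates are 8 or 9. If (1,2) = 9: then (1,1) would have to be in {6} for the 15 across but in {3,4,5,7,8,9} for the 13 down — contradiction. So (1,2) = 8.
(1,1) = 15 − 8 = 7 completes the 15 across.
(2,1) = 13 − 8 = 5 completes the 13 down.
(2,2) = 14 − 5 = 9 completes the 14 across.

5, 9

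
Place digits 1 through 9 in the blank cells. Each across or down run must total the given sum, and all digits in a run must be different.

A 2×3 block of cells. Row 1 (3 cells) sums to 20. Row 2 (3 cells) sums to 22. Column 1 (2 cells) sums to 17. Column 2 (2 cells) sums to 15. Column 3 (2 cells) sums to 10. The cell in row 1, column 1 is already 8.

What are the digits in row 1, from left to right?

8, 9, 3

17 in 2 cells must be {8,9}.
(2,1) = 17 − 8 = 9 completes the 17 down.
No cell is forced outright now. (1,2) can only be 7 or 9 (the digits allowed by both its 20 across and its 15 down). If (1,2) = 7: then (1,3) would have to be in {5} for the 20 across but in {1,2,3,4,6,7,8,9} for the 10 down — contradiction. So (1,2) = 9.
(1,3) = 20 − 17 = 3 completes the 20 across.
(2,2) = 15 − 9 = 6 completes the 15 down.
(2,3) = 22 − 15 = 7 completes the 22 across.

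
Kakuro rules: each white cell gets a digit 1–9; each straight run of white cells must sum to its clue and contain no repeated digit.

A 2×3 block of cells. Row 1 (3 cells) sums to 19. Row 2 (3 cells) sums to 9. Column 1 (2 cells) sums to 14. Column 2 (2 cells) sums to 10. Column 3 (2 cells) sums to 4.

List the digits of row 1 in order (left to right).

9, 7, 3

4 in 2 cells must be {1,3}.
The 19 across and the 4 down share only 3, so (1,3) = 3.
(2,3) = 4 − 3 = 1 completes the 4 down.
Given what's placed, (1,1) must be 9 to fit the 19 across and 14 down.
(1,2) = 19 − 12 = 7 completes the 19 across.
(2,1) = 14 − 9 = 5 completes the 14 down.
(2,2) = 9 − 6 = 3 completes the 9 across.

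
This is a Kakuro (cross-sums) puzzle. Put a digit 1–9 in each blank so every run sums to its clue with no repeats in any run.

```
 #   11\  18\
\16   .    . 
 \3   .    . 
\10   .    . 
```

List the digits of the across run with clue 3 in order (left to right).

16 in 2 cells must be {7,9}; 3 in 2 cells must be {1,2}.
The 16 across and the 11 down share only 7, so R1C1 = 7.
R1C2 = 16 − 7 = 9 completes the 16 across.
Given what's placed, R2C1 must be 1 to fit the 3 across and 11 down.
R2C2 = 3 − 1 = 2 completes the 3 across.
R3C1 = 11 − 8 = 3 completes the 11 down.
R3C2 = 10 − 3 = 7 completes the 10 across.

1 2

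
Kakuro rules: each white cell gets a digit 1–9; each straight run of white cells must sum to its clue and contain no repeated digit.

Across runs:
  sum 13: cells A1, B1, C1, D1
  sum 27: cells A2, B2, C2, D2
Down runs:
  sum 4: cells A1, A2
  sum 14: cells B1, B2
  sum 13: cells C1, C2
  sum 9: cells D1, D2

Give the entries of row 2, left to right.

3 8 9 7

4 in 2 cells must be {1,3}.
Only 3 fits A2 under both its across sum 27 and down sum 4.
A1 = 4 − 3 = 1 completes the 4 down.
Nothing is forced directly, so branch on D2, whose candidates are 7 or 8. If D2 = 8: then D1 would have to be in {2,3,4,5,6,7} for the 13 across but in {1} for the 9 down — contradiction. So D2 = 7.
D1 = 9 − 7 = 2 completes the 9 down.
B1 = 6: the only remaining digit allowed by both the 13 across and the 14 down.
C1 = 13 − 9 = 4 completes the 13 across.
B2 = 14 − 6 = 8 completes the 14 down.
C2 = 27 − 18 = 9 completes the 27 across.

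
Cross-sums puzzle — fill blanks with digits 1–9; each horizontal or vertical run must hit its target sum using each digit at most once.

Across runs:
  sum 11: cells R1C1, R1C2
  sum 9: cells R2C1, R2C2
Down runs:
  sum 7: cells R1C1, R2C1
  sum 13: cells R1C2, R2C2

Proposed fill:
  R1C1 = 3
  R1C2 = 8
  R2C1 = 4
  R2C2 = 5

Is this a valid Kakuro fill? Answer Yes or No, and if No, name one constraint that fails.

Across: 3+8=11; 4+5=9. Down: 3+4=7; 8+5=13. No digit repeats within any run.

Yes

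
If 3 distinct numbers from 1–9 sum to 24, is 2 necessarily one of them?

No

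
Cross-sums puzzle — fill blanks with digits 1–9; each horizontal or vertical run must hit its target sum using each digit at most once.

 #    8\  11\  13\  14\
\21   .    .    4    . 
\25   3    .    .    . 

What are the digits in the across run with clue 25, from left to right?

R1C1 = 8 − 3 = 5 completes the 8 down.
R1C4 = 9: the only remaining digit allowed by both the 21 across and the 14 down.
R2C3 = 13 − 4 = 9 completes the 13 down.
R2C4 = 14 − 9 = 5 completes the 14 down.
R1C2 = 21 − 18 = 3 completes the 21 across.
R2C2 = 25 − 17 = 8 completes the 25 across.

3 8 9 5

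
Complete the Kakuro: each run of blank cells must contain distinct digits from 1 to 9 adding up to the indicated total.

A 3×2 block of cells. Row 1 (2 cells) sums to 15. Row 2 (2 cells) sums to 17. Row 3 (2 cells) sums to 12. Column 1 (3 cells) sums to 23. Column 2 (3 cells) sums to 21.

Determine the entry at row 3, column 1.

8

17 in 2 cells must be {8,9}; 23 in 3 cells must be {6,8,9}.
Nothing is forced directly, so branch on (2,1), whose candidates are 8 or 9. If (2,1) = 8: that forces (2,2) = 9, (3,1) = 9, after which (3,2) would have to be in {3} for the 12 across but in {4,5,7,8} for the 21 down — contradiction. So (2,1) = 9.
(2,2) = 17 − 9 = 8 completes the 17 across.
Given what's placed, (3,1) must be 8 to fit the 12 across and 23 down.
(3,2) = 12 − 8 = 4 completes the 12 across.
(1,1) = 23 − 17 = 6 completes the 23 down.
(1,2) = 15 − 6 = 9 completes the 15 across.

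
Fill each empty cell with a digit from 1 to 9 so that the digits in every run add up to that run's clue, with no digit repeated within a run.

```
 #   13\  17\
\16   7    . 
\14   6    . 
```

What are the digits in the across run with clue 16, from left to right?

7 9

16 in 2 cells must be {7,9}; 17 in 2 cells must be {8,9}.
R1C2 = 16 − 7 = 9 completes the 16 across.
R2C2 = 14 − 6 = 8 completes the 14 across.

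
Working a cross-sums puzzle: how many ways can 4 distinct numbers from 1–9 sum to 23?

4 distinct digits from 1–9 sum between 10 and 30.

9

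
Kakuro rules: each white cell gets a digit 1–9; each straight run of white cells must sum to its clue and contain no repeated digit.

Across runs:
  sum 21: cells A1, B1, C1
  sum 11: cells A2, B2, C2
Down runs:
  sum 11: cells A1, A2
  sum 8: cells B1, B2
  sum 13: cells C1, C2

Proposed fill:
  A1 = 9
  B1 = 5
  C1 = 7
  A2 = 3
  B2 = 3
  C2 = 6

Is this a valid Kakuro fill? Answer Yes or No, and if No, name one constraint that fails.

No — the down run A1–A2 sums to 12, not 11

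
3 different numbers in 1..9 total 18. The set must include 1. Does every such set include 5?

No

The only way to make 18 from 3 distinct digits under that restriction is {1,8,9}, which does not contain 5.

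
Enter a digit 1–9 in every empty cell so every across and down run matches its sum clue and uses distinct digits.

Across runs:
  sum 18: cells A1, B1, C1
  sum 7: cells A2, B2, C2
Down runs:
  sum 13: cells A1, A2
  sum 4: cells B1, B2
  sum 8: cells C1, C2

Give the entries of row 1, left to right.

7 in 3 cells must be {1,2,4}; 4 in 2 cells must be {1,3}.
The 7 across and the 13 down share only 4, so A2 = 4.
Given what's placed, B2 must be 1 to fit the 7 across and 4 down.
C2 = 7 − 5 = 2 completes the 7 across.
A1 = 13 − 4 = 9 completes the 13 down.
B1 = 4 − 1 = 3 completes the 4 down.
C1 = 18 − 12 = 6 completes the 18 across.

9 3 6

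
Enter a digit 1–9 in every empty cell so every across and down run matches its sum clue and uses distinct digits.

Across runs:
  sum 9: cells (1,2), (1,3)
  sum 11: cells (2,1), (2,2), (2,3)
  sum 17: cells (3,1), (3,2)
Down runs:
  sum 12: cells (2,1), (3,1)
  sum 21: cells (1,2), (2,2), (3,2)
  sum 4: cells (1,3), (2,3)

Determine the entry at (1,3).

3

17 in 2 cells must be {8,9}; 4 in 2 cells must be {1,3}.
Nothing is forced directly, so branch on (2,3), whose candidates are 1 or 3. If (2,3) = 3: that forces (1,3) = 1, (2,1) = 7, after which (2,2) would have to be in {1} for the 11 across but in {4,5,6,7,8,9} for the 21 down — contradiction. So (2,3) = 1.
(1,3) = 4 − 1 = 3 completes the 4 down.
(1,2) = 9 − 3 = 6 completes the 9 across.
(3,2) = 8: the only remaining digit allowed by both the 17 across and the 21 down.
(2,2) = 21 − 14 = 7 completes the 21 down.
(3,1) = 17 − 8 = 9 completes the 17 across.
(2,1) = 11 − 8 = 3 completes the 11 across.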